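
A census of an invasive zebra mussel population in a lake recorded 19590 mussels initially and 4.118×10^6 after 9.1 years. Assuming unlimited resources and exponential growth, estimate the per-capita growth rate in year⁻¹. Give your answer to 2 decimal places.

From N(t) = N₀·e^(rt): e^(r·9.1) = 4.118×10^6/19590 = 210.21.
r·9.1 = ln(210.21) = 5.3481, so r = 5.3481/9.1 = 0.5877.

0.59 per year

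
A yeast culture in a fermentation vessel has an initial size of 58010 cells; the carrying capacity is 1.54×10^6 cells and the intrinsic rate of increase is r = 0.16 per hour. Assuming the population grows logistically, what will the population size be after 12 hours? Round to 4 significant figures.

324500 cells

A = (K − N₀)/N₀ = (1.54×10^6 − 58010)/58010 = 25.547.
N(t) = K/(1 + A·e^(−rt)) = 1.54×10^6/(1 + 25.547×e^(−0.16×12)).
e^(−1.92) = 0.14661; denominator = 1 + 25.547×0.14661 = 4.7454.
N = 1.54×10^6/4.7454 = 324526.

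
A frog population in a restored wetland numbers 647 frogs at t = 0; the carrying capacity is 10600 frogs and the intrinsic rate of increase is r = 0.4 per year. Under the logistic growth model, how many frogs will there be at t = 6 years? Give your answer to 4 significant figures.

4425 frogs

A = (K − N₀)/N₀ = (10600 − 647)/647 = 15.383.
N(t) = K/(1 + A·e^(−rt)) = 10600/(1 + 15.383×e^(−0.4×6)).
e^(−2.4) = 0.090718; denominator = 1 + 15.383×0.090718 = 2.3955.
N = 10600/2.3955 = 4424.89.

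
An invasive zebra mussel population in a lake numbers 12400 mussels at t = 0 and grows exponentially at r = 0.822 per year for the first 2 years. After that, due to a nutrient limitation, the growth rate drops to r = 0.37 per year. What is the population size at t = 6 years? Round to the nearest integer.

Phase 1: N(2) = 12400·e^(0.822×2) = 12400·e^1.644 = 64180.3.
Phase 2 runs for 6 − 2 = 4 years at r = 0.37.
N(6) = 64180.3·e^(0.37×4) = 64180.3·e^1.48 = 281941.

281941 mussels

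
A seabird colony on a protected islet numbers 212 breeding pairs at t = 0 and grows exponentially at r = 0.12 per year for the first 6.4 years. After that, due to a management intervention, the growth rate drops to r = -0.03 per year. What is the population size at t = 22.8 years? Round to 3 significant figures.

279 breeding pairs

Phase 1: N(6.4) = 212·e^(0.12×6.4) = 212·e^0.768 = 456.956.
Phase 2 runs for 22.8 − 6.4 = 16.4 years at r = -0.03.
N(22.8) = 456.956·e^(-0.03×16.4) = 456.956·e^-0.492 = 279.384.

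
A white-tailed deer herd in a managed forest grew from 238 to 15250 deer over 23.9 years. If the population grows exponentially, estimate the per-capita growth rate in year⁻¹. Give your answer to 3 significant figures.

0.174 per year

From N(t) = N₀·e^(rt): e^(r·23.9) = 15250/238 = 64.076.
r·23.9 = ln(64.076) = 4.1601, so r = 4.1601/23.9 = 0.17406.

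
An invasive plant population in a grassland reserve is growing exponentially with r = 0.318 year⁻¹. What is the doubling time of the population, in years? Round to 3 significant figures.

Doubling time t_d = ln(2)/r = 0.6931/0.318 = 2.1797.

2.18 years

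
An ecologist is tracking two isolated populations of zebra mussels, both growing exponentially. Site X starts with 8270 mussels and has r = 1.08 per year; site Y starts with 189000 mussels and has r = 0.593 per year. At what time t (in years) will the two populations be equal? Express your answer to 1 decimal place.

Set 8270·e^(1.08t) = 189000·e^(0.593t).
e^((1.08 − 0.593)t) = 189000/8270 → e^(0.487·t) = 22.854.
0.487·t = ln(22.854) = 3.1291, so t = 3.1291/0.487 = 6.4253.

6.4 years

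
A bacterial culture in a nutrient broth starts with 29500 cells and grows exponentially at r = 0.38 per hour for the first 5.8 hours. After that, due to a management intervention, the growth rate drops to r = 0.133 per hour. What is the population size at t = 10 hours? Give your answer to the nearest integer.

467309 cells

Phase 1: N(5.8) = 29500·e^(0.38×5.8) = 29500·e^2.204 = 267305.
Phase 2 runs for 10 − 5.8 = 4.2 hours at r = 0.133.
N(10) = 267305·e^(0.133×4.2) = 267305·e^0.5586 = 467309.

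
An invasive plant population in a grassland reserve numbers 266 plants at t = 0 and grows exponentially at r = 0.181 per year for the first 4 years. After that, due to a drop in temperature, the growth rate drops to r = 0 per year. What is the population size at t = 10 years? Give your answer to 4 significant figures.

548.7 plants

Phase 1: N(4) = 266·e^(0.181×4) = 266·e^0.724 = 548.67.
Phase 2 runs for 10 − 4 = 6 years at r = 0.
N(10) = 548.67·e^(0×6) = 548.67·e^-0 = 548.67.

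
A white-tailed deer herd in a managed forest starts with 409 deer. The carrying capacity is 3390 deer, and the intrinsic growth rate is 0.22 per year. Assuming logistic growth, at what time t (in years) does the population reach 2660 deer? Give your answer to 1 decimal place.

14.9 years

A = (K − N₀)/N₀ = (3390 − 409)/409 = 7.2885.
Solve 3390/(1 + 7.2885·e^(−0.22t)) = 2660: 1 + 7.2885·e^(−0.22t) = 1.2744, so e^(−0.22t) = 0.0376533.
−0.22·t = ln(0.0376533) = -3.2793, so t = 3.2793/0.22 = 14.906.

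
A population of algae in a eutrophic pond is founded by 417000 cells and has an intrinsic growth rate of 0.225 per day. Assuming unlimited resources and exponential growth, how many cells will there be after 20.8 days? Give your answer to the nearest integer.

44940120 cells

N(t) = N₀·e^(rt) = 417000 × e^(0.225×20.8) = 417000 × e^4.68.
e^4.68 ≈ 107.77, so N ≈ 417000 × 107.77 = 4.494012×10^7.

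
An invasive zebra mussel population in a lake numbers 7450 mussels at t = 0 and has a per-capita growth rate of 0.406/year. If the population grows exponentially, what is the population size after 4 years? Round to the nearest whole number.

N(t) = N₀·e^(rt) = 7450 × e^(0.406×4) = 7450 × e^1.624.
e^1.624 ≈ 5.0733, so N ≈ 7450 × 5.0733 = 37796.4.

37796 mussels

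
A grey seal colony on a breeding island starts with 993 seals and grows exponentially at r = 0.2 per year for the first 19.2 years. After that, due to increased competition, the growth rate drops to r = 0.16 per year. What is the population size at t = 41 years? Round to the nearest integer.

1511678 seals

Phase 1: N(19.2) = 993·e^(0.2×19.2) = 993·e^3.84 = 46199.8.
Phase 2 runs for 41 − 19.2 = 21.8 years at r = 0.16.
N(41) = 46199.8·e^(0.16×21.8) = 46199.8·e^3.488 = 1.511678×10^6.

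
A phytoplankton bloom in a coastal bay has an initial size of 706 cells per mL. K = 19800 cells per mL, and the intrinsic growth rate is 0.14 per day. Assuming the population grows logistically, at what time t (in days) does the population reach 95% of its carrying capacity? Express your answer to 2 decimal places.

A = (K − N₀)/N₀ = (19800 − 706)/706 = 27.045.
Solve 19800/(1 + 27.045·e^(−0.14t)) = 18810: 1 + 27.045·e^(−0.14t) = 1.0526, so e^(−0.14t) = 0.00194605.
−0.14·t = ln(0.00194605) = -6.242, so t = 6.242/0.14 = 44.585.

44.59 days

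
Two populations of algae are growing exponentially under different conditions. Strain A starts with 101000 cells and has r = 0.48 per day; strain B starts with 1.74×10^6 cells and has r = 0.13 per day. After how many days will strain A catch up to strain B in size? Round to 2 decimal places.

8.13 days

Set 101000·e^(0.48t) = 1.74×10^6·e^(0.13t).
e^((0.48 − 0.13)t) = 1.74×10^6/101000 → e^(0.35·t) = 17.228.
0.35·t = ln(17.228) = 2.8465, so t = 2.8465/0.35 = 8.1329.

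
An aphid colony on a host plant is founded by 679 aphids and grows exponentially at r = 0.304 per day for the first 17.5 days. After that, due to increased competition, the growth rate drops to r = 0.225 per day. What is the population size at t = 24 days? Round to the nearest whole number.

599062 aphids

Phase 1: N(17.5) = 679·e^(0.304×17.5) = 679·e^5.32 = 138777.
Phase 2 runs for 24 − 17.5 = 6.5 days at r = 0.225.
N(24) = 138777·e^(0.225×6.5) = 138777·e^1.463 = 599062.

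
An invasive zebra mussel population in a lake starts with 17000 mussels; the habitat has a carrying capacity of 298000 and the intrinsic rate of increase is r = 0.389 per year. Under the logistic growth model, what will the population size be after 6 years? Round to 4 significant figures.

114500 mussels

A = (K − N₀)/N₀ = (298000 − 17000)/17000 = 16.529.
N(t) = K/(1 + A·e^(−rt)) = 298000/(1 + 16.529×e^(−0.389×6)).
e^(−2.334) = 0.096907; denominator = 1 + 16.529×0.096907 = 2.6018.
N = 298000/2.6018 = 114535.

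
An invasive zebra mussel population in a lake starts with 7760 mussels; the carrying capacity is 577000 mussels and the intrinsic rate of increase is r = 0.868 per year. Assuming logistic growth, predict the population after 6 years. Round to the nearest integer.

A = (K − N₀)/N₀ = (577000 − 7760)/7760 = 73.356.
N(t) = K/(1 + A·e^(−rt)) = 577000/(1 + 73.356×e^(−0.868×6)).
e^(−5.208) = 0.0054726; denominator = 1 + 73.356×0.0054726 = 1.4014.
N = 577000/1.4014 = 411717.

411717 mussels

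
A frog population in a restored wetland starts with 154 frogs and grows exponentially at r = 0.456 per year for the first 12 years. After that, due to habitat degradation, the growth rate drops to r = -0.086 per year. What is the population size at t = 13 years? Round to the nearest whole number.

Phase 1: N(12) = 154·e^(0.456×12) = 154·e^5.472 = 36642.1.
Phase 2 runs for 13 − 12 = 1 years at r = -0.086.
N(13) = 36642.1·e^(-0.086×1) = 36642.1·e^-0.086 = 33622.6.

33623 frogs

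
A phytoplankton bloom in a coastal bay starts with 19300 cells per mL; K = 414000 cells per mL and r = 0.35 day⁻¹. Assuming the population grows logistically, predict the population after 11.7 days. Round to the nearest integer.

A = (K − N₀)/N₀ = (414000 − 19300)/19300 = 20.451.
N(t) = K/(1 + A·e^(−rt)) = 414000/(1 + 20.451×e^(−0.35×11.7)).
e^(−4.095) = 0.016656; denominator = 1 + 20.451×0.016656 = 1.3406.
N = 414000/1.3406 = 308812.

308812 cells per mL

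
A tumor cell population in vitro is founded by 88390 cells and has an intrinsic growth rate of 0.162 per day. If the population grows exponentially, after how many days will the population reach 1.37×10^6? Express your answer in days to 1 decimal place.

16.9 days

Set N₀·e^(rt) = 1.37×10^6: e^(0.162·t) = 1.37×10^6/88390 = 15.499.
0.162·t = ln(15.499) = 2.7408, so t = 2.7408/0.162 = 16.919.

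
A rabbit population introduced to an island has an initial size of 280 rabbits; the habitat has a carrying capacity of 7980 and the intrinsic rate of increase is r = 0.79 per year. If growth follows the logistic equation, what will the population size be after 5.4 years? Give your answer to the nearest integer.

A = (K − N₀)/N₀ = (7980 − 280)/280 = 27.5.
N(t) = K/(1 + A·e^(−rt)) = 7980/(1 + 27.5×e^(−0.79×5.4)).
e^(−4.266) = 0.014038; denominator = 1 + 27.5×0.014038 = 1.386.
N = 7980/1.386 = 5757.41.

5757 rabbits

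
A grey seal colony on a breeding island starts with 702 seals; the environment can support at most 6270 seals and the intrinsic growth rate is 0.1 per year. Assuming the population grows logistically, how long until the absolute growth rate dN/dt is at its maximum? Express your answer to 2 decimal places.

Logistic growth is fastest at N = K/2 = 3135.
A = (K − N₀)/N₀ = 7.9316. Set K/(1 + A·e^(−rt)) = K/2 → A·e^(−rt) = 1.
e^(−0.1t) = 1/7.9316 = 0.126078, so t = ln(7.9316)/0.1 = 2.0709/0.1 = 20.709.

20.71 years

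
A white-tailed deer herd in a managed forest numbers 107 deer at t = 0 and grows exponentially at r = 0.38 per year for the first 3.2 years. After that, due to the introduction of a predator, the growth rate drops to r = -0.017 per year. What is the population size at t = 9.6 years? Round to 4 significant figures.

Phase 1: N(3.2) = 107·e^(0.38×3.2) = 107·e^1.216 = 360.982.
Phase 2 runs for 9.6 − 3.2 = 6.4 years at r = -0.017.
N(9.6) = 360.982·e^(-0.017×6.4) = 360.982·e^-0.1088 = 323.769.

323.8 deer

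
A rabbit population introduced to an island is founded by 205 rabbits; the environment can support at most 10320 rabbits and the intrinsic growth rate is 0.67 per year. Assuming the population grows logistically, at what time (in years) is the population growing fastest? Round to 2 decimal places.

Logistic growth is fastest at N = K/2 = 5160.
A = (K − N₀)/N₀ = 49.341. Set K/(1 + A·e^(−rt)) = K/2 → A·e^(−rt) = 1.
e^(−0.67t) = 1/49.341 = 0.0202669, so t = ln(49.341)/0.67 = 3.8988/0.67 = 5.8191.

5.82 years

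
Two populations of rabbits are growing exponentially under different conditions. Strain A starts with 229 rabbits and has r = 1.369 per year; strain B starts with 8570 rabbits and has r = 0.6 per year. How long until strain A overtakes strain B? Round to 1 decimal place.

Set 229·e^(1.369t) = 8570·e^(0.6t).
e^((1.369 − 0.6)t) = 8570/229 → e^(0.769·t) = 37.424.
0.769·t = ln(37.424) = 3.6223, so t = 3.6223/0.769 = 4.7104.

4.7 years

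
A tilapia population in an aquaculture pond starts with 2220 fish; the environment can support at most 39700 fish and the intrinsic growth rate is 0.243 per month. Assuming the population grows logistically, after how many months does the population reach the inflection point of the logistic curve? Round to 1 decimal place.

Logistic growth is fastest at N = K/2 = 19850.
A = (K − N₀)/N₀ = 16.883. Set K/(1 + A·e^(−rt)) = K/2 → A·e^(−rt) = 1.
e^(−0.243t) = 1/16.883 = 0.0592316, so t = ln(16.883)/0.243 = 2.8263/0.243 = 11.631.

11.6 months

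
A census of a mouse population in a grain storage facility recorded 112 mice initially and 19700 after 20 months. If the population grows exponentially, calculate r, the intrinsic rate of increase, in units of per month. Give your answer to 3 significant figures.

0.258 per month

From N(t) = N₀·e^(rt): e^(r·20) = 19700/112 = 175.89.
r·20 = ln(175.89) = 5.1699, so r = 5.1699/20 = 0.25849.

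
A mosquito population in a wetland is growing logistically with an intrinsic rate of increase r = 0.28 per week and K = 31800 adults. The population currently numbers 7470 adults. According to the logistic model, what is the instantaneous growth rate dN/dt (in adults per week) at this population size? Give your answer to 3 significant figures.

1600 adults per week

dN/dt = rN(1 − N/K) = 0.28 × 7470 × (1 − 7470/31800).
1 − 7470/31800 = 0.76509; dN/dt = 0.28 × 7470 × 0.76509 = 1600.3.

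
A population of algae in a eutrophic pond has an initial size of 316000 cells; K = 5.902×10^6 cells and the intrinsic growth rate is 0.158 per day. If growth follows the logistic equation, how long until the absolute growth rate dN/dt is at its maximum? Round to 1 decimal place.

18.2 days

Logistic growth is fastest at N = K/2 = 2.951×10^6.
A = (K − N₀)/N₀ = 17.677. Set K/(1 + A·e^(−rt)) = K/2 → A·e^(−rt) = 1.
e^(−0.158t) = 1/17.677 = 0.05657, so t = ln(17.677)/0.158 = 2.8723/0.158 = 18.179.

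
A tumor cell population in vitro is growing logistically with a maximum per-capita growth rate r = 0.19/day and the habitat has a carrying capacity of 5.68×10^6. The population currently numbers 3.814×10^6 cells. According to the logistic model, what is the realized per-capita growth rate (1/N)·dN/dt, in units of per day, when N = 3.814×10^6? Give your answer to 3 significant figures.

(1/N)·dN/dt = r(1 − N/K) = 0.19 × (1 − 3.814×10^6/5.68×10^6).
= 0.19 × 0.32852 = 0.062419.

0.0624 per day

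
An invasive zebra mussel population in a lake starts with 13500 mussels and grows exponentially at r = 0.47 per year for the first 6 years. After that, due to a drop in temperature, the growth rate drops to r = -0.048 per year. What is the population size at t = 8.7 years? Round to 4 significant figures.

Phase 1: N(6) = 13500·e^(0.47×6) = 13500·e^2.82 = 226487.
Phase 2 runs for 8.7 − 6 = 2.7 years at r = -0.048.
N(8.7) = 226487·e^(-0.048×2.7) = 226487·e^-0.1296 = 198957.

199000 mussels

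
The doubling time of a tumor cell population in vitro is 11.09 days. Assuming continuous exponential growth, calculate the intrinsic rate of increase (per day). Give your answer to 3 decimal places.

0.063 per day

r = ln(2)/t_d = 0.6931/11.09 = 0.062502.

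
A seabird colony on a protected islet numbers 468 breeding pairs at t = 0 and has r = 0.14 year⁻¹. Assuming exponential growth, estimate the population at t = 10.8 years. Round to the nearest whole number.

N(t) = N₀·e^(rt) = 468 × e^(0.14×10.8) = 468 × e^1.512.
e^1.512 ≈ 4.5358, so N ≈ 468 × 4.5358 = 2122.75.

2123 breeding pairs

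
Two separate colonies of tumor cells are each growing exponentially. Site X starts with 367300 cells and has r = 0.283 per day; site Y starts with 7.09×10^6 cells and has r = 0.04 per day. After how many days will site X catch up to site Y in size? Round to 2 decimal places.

Set 367300·e^(0.283t) = 7.09×10^6·e^(0.04t).
e^((0.283 − 0.04)t) = 7.09×10^6/367300 → e^(0.243·t) = 19.303.
0.243·t = ln(19.303) = 2.9603, so t = 2.9603/0.243 = 12.182.

12.18 days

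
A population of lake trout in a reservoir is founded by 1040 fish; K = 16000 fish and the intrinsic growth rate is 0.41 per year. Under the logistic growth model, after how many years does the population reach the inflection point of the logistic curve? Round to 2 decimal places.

6.50 years

Logistic growth is fastest at N = K/2 = 8000.
A = (K − N₀)/N₀ = 14.385. Set K/(1 + A·e^(−rt)) = K/2 → A·e^(−rt) = 1.
e^(−0.41t) = 1/14.385 = 0.0695187, so t = ln(14.385)/0.41 = 2.6662/0.41 = 6.5028.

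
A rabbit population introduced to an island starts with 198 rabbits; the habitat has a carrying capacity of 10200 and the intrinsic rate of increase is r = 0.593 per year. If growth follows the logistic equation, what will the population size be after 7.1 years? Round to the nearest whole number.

A = (K − N₀)/N₀ = (10200 − 198)/198 = 50.515.
N(t) = K/(1 + A·e^(−rt)) = 10200/(1 + 50.515×e^(−0.593×7.1)).
e^(−4.21) = 0.014842; denominator = 1 + 50.515×0.014842 = 1.7497.
N = 10200/1.7497 = 5829.43.

5829 rabbits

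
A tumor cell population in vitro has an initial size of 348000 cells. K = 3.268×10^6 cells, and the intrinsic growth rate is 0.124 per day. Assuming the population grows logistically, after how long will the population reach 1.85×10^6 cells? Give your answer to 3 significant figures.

19.3 days

A = (K − N₀)/N₀ = (3.268×10^6 − 348000)/348000 = 8.3908.
Solve 3.268×10^6/(1 + 8.3908·e^(−0.124t)) = 1.85×10^6: 1 + 8.3908·e^(−0.124t) = 1.7665, so e^(−0.124t) = 0.0913484.
−0.124·t = ln(0.0913484) = -2.3931, so t = 2.3931/0.124 = 19.299.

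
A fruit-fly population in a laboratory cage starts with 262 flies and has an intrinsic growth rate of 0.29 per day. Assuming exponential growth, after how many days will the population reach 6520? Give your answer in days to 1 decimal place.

11.1 days

Set N₀·e^(rt) = 6520: e^(0.29·t) = 6520/262 = 24.885.
0.29·t = ln(24.885) = 3.2143, so t = 3.2143/0.29 = 11.084.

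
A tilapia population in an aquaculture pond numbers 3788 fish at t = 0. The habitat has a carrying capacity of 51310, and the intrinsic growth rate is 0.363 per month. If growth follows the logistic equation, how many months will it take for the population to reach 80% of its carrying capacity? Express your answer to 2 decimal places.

10.79 months

A = (K − N₀)/N₀ = (51310 − 3788)/3788 = 12.545.
Solve 51310/(1 + 12.545·e^(−0.363t)) = 41048: 1 + 12.545·e^(−0.363t) = 1.25, so e^(−0.363t) = 0.0199276.
−0.363·t = ln(0.0199276) = -3.9156, so t = 3.9156/0.363 = 10.787.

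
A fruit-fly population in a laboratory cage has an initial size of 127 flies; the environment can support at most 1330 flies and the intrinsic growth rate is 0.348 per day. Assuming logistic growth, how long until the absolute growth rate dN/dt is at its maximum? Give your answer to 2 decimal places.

Logistic growth is fastest at N = K/2 = 665.
A = (K − N₀)/N₀ = 9.4724. Set K/(1 + A·e^(−rt)) = K/2 → A·e^(−rt) = 1.
e^(−0.348t) = 1/9.4724 = 0.105569, so t = ln(9.4724)/0.348 = 2.2484/0.348 = 6.4609.

6.46 days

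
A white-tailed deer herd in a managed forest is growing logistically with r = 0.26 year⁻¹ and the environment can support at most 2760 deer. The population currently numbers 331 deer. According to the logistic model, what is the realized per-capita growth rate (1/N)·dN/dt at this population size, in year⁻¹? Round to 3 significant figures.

0.229 per year

(1/N)·dN/dt = r(1 − N/K) = 0.26 × (1 − 331/2760).
= 0.26 × 0.88007 = 0.22882.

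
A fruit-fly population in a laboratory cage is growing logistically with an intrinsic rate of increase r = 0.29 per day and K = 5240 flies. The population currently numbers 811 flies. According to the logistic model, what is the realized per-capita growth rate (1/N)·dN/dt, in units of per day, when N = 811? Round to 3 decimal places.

(1/N)·dN/dt = r(1 − N/K) = 0.29 × (1 − 811/5240).
= 0.29 × 0.84523 = 0.24512.

0.245 per day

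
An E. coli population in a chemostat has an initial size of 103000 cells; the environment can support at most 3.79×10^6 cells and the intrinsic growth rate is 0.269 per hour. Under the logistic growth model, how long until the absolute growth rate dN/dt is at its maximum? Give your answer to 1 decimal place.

13.3 hours

Logistic growth is fastest at N = K/2 = 1.895×10^6.
A = (K − N₀)/N₀ = 35.796. Set K/(1 + A·e^(−rt)) = K/2 → A·e^(−rt) = 1.
e^(−0.269t) = 1/35.796 = 0.027936, so t = ln(35.796)/0.269 = 3.5778/0.269 = 13.301.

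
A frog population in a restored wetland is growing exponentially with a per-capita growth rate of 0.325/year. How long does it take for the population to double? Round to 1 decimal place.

2.1 years

Doubling time t_d = ln(2)/r = 0.6931/0.325 = 2.1328.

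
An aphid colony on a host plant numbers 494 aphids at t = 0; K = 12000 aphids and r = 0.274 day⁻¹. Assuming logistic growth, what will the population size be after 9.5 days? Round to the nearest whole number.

A = (K − N₀)/N₀ = (12000 − 494)/494 = 23.291.
N(t) = K/(1 + A·e^(−rt)) = 12000/(1 + 23.291×e^(−0.274×9.5)).
e^(−2.603) = 0.074051; denominator = 1 + 23.291×0.074051 = 2.7248.
N = 12000/2.7248 = 4404.06.

4404 aphids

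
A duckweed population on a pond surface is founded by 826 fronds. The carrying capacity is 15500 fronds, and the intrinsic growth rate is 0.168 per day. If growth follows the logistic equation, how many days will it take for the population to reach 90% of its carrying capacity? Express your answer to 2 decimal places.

30.21 days

A = (K − N₀)/N₀ = (15500 − 826)/826 = 17.765.
Solve 15500/(1 + 17.765·e^(−0.168t)) = 13950: 1 + 17.765·e^(−0.168t) = 1.1111, so e^(−0.168t) = 0.00625445.
−0.168·t = ln(0.00625445) = -5.0745, so t = 5.0745/0.168 = 30.205.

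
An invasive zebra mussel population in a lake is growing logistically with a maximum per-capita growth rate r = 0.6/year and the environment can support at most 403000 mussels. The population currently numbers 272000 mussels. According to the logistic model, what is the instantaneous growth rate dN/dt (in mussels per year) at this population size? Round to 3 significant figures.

53100 mussels per year

dN/dt = rN(1 − N/K) = 0.6 × 272000 × (1 − 272000/403000).
1 − 272000/403000 = 0.32506; dN/dt = 0.6 × 272000 × 0.32506 = 53050.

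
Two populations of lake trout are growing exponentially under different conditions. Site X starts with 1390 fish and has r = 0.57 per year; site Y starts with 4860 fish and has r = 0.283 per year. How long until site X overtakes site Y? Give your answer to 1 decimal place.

4.4 years

Set 1390·e^(0.57t) = 4860·e^(0.283t).
e^((0.57 − 0.283)t) = 4860/1390 → e^(0.287·t) = 3.4964.
0.287·t = ln(3.4964) = 1.2517, so t = 1.2517/0.287 = 4.3614.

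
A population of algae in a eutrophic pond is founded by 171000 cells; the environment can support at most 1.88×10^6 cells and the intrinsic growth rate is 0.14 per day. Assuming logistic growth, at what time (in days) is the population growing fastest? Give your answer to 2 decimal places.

Logistic growth is fastest at N = K/2 = 940000.
A = (K − N₀)/N₀ = 9.9942. Set K/(1 + A·e^(−rt)) = K/2 → A·e^(−rt) = 1.
e^(−0.14t) = 1/9.9942 = 0.100059, so t = ln(9.9942)/0.14 = 2.302/0.14 = 16.443.

16.44 days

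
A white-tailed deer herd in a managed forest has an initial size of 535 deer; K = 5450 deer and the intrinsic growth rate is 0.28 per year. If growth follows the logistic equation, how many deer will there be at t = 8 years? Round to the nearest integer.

A = (K − N₀)/N₀ = (5450 − 535)/535 = 9.1869.
N(t) = K/(1 + A·e^(−rt)) = 5450/(1 + 9.1869×e^(−0.28×8)).
e^(−2.24) = 0.10646; denominator = 1 + 9.1869×0.10646 = 1.978.
N = 5450/1.978 = 2755.27.

2755 deer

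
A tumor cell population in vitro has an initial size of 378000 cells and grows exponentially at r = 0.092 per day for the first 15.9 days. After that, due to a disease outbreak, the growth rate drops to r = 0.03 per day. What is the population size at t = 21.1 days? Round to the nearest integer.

1907777 cells

Phase 1: N(15.9) = 378000·e^(0.092×15.9) = 378000·e^1.463 = 1.632217×10^6.
Phase 2 runs for 21.1 − 15.9 = 5.2 days at r = 0.03.
N(21.1) = 1.632217×10^6·e^(0.03×5.2) = 1.632217×10^6·e^0.156 = 1.907777×10^6.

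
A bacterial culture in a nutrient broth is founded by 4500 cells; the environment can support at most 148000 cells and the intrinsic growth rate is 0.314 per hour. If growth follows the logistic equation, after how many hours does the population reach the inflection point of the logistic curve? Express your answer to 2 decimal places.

11.03 hours

Logistic growth is fastest at N = K/2 = 74000.
A = (K − N₀)/N₀ = 31.889. Set K/(1 + A·e^(−rt)) = K/2 → A·e^(−rt) = 1.
e^(−0.314t) = 1/31.889 = 0.0313589, so t = ln(31.889)/0.314 = 3.4623/0.314 = 11.026.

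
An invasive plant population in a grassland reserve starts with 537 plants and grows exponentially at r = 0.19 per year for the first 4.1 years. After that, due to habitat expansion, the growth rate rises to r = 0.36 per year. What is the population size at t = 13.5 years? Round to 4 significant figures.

Phase 1: N(4.1) = 537·e^(0.19×4.1) = 537·e^0.779 = 1170.28.
Phase 2 runs for 13.5 − 4.1 = 9.4 years at r = 0.36.
N(13.5) = 1170.28·e^(0.36×9.4) = 1170.28·e^3.384 = 34509.8.

34510 plants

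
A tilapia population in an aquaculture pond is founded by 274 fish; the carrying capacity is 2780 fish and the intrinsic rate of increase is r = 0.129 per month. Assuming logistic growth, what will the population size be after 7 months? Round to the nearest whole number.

591 fish

A = (K − N₀)/N₀ = (2780 − 274)/274 = 9.146.
N(t) = K/(1 + A·e^(−rt)) = 2780/(1 + 9.146×e^(−0.129×7)).
e^(−0.903) = 0.40535; denominator = 1 + 9.146×0.40535 = 4.7073.
N = 2780/4.7073 = 590.567.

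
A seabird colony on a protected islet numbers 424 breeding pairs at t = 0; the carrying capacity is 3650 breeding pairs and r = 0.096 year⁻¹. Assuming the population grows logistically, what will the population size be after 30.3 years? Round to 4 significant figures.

2580 breeding pairs

A = (K − N₀)/N₀ = (3650 − 424)/424 = 7.6085.
N(t) = K/(1 + A·e^(−rt)) = 3650/(1 + 7.6085×e^(−0.096×30.3)).
e^(−2.909) = 0.054541; denominator = 1 + 7.6085×0.054541 = 1.415.
N = 3650/1.415 = 2579.55.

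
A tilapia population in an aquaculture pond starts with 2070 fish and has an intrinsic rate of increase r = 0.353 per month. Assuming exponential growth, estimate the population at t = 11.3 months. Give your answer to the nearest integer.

111771 fish

N(t) = N₀·e^(rt) = 2070 × e^(0.353×11.3) = 2070 × e^3.989.
e^3.989 ≈ 53.995, so N ≈ 2070 × 53.995 = 111771.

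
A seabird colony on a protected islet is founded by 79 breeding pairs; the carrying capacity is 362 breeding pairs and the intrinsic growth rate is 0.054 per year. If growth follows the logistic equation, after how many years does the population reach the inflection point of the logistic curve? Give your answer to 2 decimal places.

Logistic growth is fastest at N = K/2 = 181.
A = (K − N₀)/N₀ = 3.5823. Set K/(1 + A·e^(−rt)) = K/2 → A·e^(−rt) = 1.
e^(−0.054t) = 1/3.5823 = 0.279152, so t = ln(3.5823)/0.054 = 1.276/0.054 = 23.63.

23.63 years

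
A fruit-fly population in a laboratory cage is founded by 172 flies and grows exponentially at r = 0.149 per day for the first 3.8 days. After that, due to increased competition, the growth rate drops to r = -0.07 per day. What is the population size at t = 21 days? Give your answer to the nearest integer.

Phase 1: N(3.8) = 172·e^(0.149×3.8) = 172·e^0.5662 = 302.988.
Phase 2 runs for 21 − 3.8 = 17.2 days at r = -0.07.
N(21) = 302.988·e^(-0.07×17.2) = 302.988·e^-1.204 = 90.894.

91 flies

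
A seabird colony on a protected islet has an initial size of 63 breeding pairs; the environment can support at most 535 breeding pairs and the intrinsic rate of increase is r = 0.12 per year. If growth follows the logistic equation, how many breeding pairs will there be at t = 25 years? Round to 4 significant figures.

A = (K − N₀)/N₀ = (535 − 63)/63 = 7.4921.
N(t) = K/(1 + A·e^(−rt)) = 535/(1 + 7.4921×e^(−0.12×25)).
e^(−3) = 0.049787; denominator = 1 + 7.4921×0.049787 = 1.373.
N = 535/1.373 = 389.655.

389.7 breeding pairs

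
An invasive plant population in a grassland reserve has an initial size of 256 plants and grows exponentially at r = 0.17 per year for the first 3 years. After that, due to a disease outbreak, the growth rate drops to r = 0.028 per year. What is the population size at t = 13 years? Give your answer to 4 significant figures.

564.1 plants

Phase 1: N(3) = 256·e^(0.17×3) = 256·e^0.51 = 426.315.
Phase 2 runs for 13 − 3 = 10 years at r = 0.028.
N(13) = 426.315·e^(0.028×10) = 426.315·e^0.28 = 564.069.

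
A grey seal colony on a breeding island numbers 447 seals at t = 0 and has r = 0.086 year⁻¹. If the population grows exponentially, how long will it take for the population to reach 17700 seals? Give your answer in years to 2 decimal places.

Set N₀·e^(rt) = 17700: e^(0.086·t) = 17700/447 = 39.597.
0.086·t = ln(39.597) = 3.6788, so t = 3.6788/0.086 = 42.776.

42.78 years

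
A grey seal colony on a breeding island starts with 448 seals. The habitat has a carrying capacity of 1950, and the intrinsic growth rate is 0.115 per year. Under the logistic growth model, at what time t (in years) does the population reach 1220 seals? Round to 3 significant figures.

15.0 years

A = (K − N₀)/N₀ = (1950 − 448)/448 = 3.3527.
Solve 1950/(1 + 3.3527·e^(−0.115t)) = 1220: 1 + 3.3527·e^(−0.115t) = 1.5984, so e^(−0.115t) = 0.178472.
−0.115·t = ln(0.178472) = -1.7233, so t = 1.7233/0.115 = 14.985.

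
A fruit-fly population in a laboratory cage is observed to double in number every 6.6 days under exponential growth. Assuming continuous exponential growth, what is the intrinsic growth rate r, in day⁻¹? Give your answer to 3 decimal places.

r = ln(2)/t_d = 0.6931/6.6 = 0.10502.

0.105 per day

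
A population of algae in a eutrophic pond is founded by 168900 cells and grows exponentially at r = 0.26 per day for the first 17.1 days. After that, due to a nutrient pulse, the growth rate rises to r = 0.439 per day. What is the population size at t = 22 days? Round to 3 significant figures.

Phase 1: N(17.1) = 168900·e^(0.26×17.1) = 168900·e^4.446 = 1.440466×10^7.
Phase 2 runs for 22 − 17.1 = 4.9 days at r = 0.439.
N(22) = 1.440466×10^7·e^(0.439×4.9) = 1.440466×10^7·e^2.151 = 1.23798×10^8.

124000000 cells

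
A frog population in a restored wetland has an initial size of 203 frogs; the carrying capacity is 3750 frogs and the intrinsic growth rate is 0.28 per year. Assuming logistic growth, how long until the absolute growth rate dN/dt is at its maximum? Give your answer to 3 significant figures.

10.2 years

Logistic growth is fastest at N = K/2 = 1875.
A = (K − N₀)/N₀ = 17.473. Set K/(1 + A·e^(−rt)) = K/2 → A·e^(−rt) = 1.
e^(−0.28t) = 1/17.473 = 0.0572315, so t = ln(17.473)/0.28 = 2.8607/0.28 = 10.217.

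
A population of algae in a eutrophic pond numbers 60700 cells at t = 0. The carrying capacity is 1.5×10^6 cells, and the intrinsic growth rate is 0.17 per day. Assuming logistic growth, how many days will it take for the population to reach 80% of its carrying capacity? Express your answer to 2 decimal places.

26.78 days

A = (K − N₀)/N₀ = (1.5×10^6 − 60700)/60700 = 23.712.
Solve 1.5×10^6/(1 + 23.712·e^(−0.17t)) = 1.2×10^6: 1 + 23.712·e^(−0.17t) = 1.25, so e^(−0.17t) = 0.0105433.
−0.17·t = ln(0.0105433) = -4.5523, so t = 4.5523/0.17 = 26.778.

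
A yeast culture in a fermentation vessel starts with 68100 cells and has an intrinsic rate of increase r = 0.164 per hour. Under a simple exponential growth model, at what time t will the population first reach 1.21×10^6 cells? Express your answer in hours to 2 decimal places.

Set N₀·e^(rt) = 1.21×10^6: e^(0.164·t) = 1.21×10^6/68100 = 17.768.
0.164·t = ln(17.768) = 2.8774, so t = 2.8774/0.164 = 17.545.

17.55 hours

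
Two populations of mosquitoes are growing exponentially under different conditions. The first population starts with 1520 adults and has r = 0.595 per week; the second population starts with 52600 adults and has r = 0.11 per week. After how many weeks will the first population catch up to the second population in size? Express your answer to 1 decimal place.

7.3 weeks

Set 1520·e^(0.595t) = 52600·e^(0.11t).
e^((0.595 − 0.11)t) = 52600/1520 → e^(0.485·t) = 34.605.
0.485·t = ln(34.605) = 3.544, so t = 3.544/0.485 = 7.3072.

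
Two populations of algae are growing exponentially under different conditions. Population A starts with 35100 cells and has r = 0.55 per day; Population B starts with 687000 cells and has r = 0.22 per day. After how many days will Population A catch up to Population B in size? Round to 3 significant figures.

Set 35100·e^(0.55t) = 687000·e^(0.22t).
e^((0.55 − 0.22)t) = 687000/35100 → e^(0.33·t) = 19.573.
0.33·t = ln(19.573) = 2.9741, so t = 2.9741/0.33 = 9.0125.

9.01 days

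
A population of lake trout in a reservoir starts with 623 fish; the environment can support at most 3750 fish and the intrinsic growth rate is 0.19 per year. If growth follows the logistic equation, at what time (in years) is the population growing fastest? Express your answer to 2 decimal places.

Logistic growth is fastest at N = K/2 = 1875.
A = (K − N₀)/N₀ = 5.0193. Set K/(1 + A·e^(−rt)) = K/2 → A·e^(−rt) = 1.
e^(−0.19t) = 1/5.0193 = 0.199232, so t = ln(5.0193)/0.19 = 1.6133/0.19 = 8.491.

8.49 years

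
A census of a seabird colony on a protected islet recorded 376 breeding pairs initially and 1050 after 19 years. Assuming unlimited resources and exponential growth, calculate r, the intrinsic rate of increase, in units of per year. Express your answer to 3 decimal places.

From N(t) = N₀·e^(rt): e^(r·19) = 1050/376 = 2.7926.
r·19 = ln(2.7926) = 1.027, so r = 1.027/19 = 0.05405.

0.054 per year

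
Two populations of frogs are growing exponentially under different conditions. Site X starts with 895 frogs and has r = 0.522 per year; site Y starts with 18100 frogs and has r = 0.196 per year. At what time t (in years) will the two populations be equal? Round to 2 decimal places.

Set 895·e^(0.522t) = 18100·e^(0.196t).
e^((0.522 − 0.196)t) = 18100/895 → e^(0.326·t) = 20.223.
0.326·t = ln(20.223) = 3.0068, so t = 3.0068/0.326 = 9.2234.

9.22 years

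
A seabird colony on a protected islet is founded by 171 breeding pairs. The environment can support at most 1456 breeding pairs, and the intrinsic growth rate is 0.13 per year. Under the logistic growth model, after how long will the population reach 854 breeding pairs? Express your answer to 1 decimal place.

A = (K − N₀)/N₀ = (1456 − 171)/171 = 7.5146.
Solve 1456/(1 + 7.5146·e^(−0.13t)) = 854: 1 + 7.5146·e^(−0.13t) = 1.7049, so e^(−0.13t) = 0.0938062.
−0.13·t = ln(0.0938062) = -2.3665, so t = 2.3665/0.13 = 18.204.

18.2 years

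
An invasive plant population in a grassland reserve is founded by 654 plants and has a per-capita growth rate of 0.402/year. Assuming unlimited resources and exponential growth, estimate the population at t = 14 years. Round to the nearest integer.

181881 plants

N(t) = N₀·e^(rt) = 654 × e^(0.402×14) = 654 × e^5.628.
e^5.628 ≈ 278.11, so N ≈ 654 × 278.11 = 181881.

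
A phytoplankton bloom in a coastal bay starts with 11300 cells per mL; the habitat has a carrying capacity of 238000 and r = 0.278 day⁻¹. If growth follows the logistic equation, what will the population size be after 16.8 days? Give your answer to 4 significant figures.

200300 cells per mL

A = (K − N₀)/N₀ = (238000 − 11300)/11300 = 20.062.
N(t) = K/(1 + A·e^(−rt)) = 238000/(1 + 20.062×e^(−0.278×16.8)).
e^(−4.67) = 0.0093685; denominator = 1 + 20.062×0.0093685 = 1.188.
N = 238000/1.188 = 200345.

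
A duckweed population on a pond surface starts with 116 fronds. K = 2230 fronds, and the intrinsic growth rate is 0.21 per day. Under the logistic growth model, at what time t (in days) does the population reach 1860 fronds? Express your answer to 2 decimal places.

21.51 days

A = (K − N₀)/N₀ = (2230 − 116)/116 = 18.224.
Solve 2230/(1 + 18.224·e^(−0.21t)) = 1860: 1 + 18.224·e^(−0.21t) = 1.1989, so e^(−0.21t) = 0.0109155.
−0.21·t = ln(0.0109155) = -4.5176, so t = 4.5176/0.21 = 21.512.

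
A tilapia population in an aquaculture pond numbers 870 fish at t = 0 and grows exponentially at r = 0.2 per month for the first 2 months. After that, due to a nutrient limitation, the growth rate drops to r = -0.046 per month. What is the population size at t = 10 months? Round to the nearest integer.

Phase 1: N(2) = 870·e^(0.2×2) = 870·e^0.4 = 1297.89.
Phase 2 runs for 10 − 2 = 8 months at r = -0.046.
N(10) = 1297.89·e^(-0.046×8) = 1297.89·e^-0.368 = 898.29.

898 fish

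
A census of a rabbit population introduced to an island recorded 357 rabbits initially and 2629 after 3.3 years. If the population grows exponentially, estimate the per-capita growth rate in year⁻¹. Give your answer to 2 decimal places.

0.61 per year

From N(t) = N₀·e^(rt): e^(r·3.3) = 2629/357 = 7.3641.
r·3.3 = ln(7.3641) = 1.9966, so r = 1.9966/3.3 = 0.60504.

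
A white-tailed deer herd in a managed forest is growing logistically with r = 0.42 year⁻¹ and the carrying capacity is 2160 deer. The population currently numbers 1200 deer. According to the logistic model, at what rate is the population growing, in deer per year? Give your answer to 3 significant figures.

dN/dt = rN(1 − N/K) = 0.42 × 1200 × (1 − 1200/2160).
1 − 1200/2160 = 0.44444; dN/dt = 0.42 × 1200 × 0.44444 = 224.

224 deer per year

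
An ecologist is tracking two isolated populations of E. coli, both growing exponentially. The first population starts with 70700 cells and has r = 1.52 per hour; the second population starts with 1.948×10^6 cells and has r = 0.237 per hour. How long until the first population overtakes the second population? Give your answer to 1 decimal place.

2.6 hours

Set 70700·e^(1.52t) = 1.948×10^6·e^(0.237t).
e^((1.52 − 0.237)t) = 1.948×10^6/70700 → e^(1.283·t) = 27.553.
1.283·t = ln(27.553) = 3.3161, so t = 3.3161/1.283 = 2.5847.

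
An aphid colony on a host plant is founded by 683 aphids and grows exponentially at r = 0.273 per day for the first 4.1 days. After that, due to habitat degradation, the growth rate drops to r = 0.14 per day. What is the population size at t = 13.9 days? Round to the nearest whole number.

8249 aphids

Phase 1: N(4.1) = 683·e^(0.273×4.1) = 683·e^1.119 = 2091.83.
Phase 2 runs for 13.9 − 4.1 = 9.8 days at r = 0.14.
N(13.9) = 2091.83·e^(0.14×9.8) = 2091.83·e^1.372 = 8248.57.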